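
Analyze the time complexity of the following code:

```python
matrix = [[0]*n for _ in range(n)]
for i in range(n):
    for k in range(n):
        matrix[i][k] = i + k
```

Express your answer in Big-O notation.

Time complexity: O(n^2).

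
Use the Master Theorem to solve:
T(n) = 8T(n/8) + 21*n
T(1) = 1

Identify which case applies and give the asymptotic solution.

a=8, b=8, f(n)=21*n.
log_8(8) = 1, so n^(log_b(a)) = n.
f(n) = Theta(n), so Case 2 applies.
T(n) = Theta(n log n).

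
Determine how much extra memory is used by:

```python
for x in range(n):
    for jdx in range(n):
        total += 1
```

Space complexity: O(1).
Only a constant amount of auxiliary storage is used; nothing grows with n.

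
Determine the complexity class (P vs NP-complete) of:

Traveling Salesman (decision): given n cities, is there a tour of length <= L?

This problem is NP-complete: reduces from Hamiltonian Cycle.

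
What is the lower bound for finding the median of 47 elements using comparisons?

To find the median of 47 elements, every element must be compared at least once, so the lower bound is Omega(n). The BFPRT algorithm achieves O(n), making this tight.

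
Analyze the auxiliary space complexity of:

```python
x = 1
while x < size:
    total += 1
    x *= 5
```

Space complexity: O(1).
Only a constant amount of auxiliary storage is used; nothing grows with n.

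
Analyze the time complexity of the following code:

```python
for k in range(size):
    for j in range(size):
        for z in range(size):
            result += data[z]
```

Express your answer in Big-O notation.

Time complexity: O(n^3).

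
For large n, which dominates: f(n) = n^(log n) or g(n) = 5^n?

g(n) = 5^n grows faster: take logs: log(n^(log n)) = (log n)^2, log(5^n) = n log 5; n dominates (log n)^2.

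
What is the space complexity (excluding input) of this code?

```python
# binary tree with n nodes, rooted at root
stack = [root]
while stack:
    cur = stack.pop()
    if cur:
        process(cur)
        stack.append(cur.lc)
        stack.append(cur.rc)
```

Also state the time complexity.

Space complexity: O(n).
Auxiliary storage grows linearly with the input size n in the worst case.
Time complexity: O(n).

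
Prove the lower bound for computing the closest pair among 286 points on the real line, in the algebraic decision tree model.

Reduction from element distinctness: given 286 reals, the closest-pair distance is 0 iff two are equal. Element distinctness has an Omega(n log n) lower bound in the algebraic decision tree model (Ben-Or). Therefore closest pair on a line also requires Omega(n log n). Sorting then a linear scan achieves this.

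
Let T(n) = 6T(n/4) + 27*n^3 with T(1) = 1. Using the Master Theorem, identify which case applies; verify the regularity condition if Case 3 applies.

a=6, b=4, f(n)=27*n^3.
log_4(6) = 1.292 < 3.
f(n) = Omega(n^(1.292+epsilon)) for some epsilon > 0, so Case 3 is the candidate.
Regularity: a*f(n/b) = 6*27*(n/4)^3 = (6/64)*27*n^3 <= c*f(n) with c = 6/64 < 1. Satisfied.
Case 3: T(n) = Theta(n^3).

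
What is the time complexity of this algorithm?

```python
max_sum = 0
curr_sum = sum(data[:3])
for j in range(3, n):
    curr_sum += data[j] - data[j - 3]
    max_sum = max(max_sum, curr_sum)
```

Time complexity: O(n).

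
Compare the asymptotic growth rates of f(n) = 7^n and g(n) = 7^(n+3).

f(n) = 7^n and g(n) = 7^(n+3) are Theta of each other: 7^(n+3) = 7^3 * 7^n = Theta(7^n).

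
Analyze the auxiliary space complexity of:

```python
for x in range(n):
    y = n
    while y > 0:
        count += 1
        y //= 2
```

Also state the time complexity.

Space complexity: O(1).
Only a constant amount of auxiliary storage is used; nothing grows with n.
Time complexity: O(n log n).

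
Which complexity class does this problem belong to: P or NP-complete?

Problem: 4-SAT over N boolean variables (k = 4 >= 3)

This problem is NP-complete: 3-SAT is NP-complete (Cook-Levin); k-SAT for k>=3 reduces from 3-SAT.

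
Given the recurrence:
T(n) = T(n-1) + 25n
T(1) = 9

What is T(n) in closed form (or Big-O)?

Unrolling: T(n) = 9 + 25*(2 + 3 + ... + n) = 9 + 25*(n(n+1)/2 - 1) = O(n^2).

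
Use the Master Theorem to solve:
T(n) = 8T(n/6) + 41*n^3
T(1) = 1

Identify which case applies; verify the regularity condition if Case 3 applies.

a=8, b=6, f(n)=41*n^3.
log_6(8) = 1.161 < 3.
f(n) = Omega(n^(1.161+epsilon)) for some epsilon > 0, so Case 3 is the candidate.
Regularity: a*f(n/b) = 8*41*(n/6)^3 = (8/216)*41*n^3 <= c*f(n) with c = 8/216 < 1. Satisfied.
Case 3: T(n) = Theta(n^3).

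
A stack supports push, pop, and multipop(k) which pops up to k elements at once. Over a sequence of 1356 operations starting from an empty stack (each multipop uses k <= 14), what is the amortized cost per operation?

Each element is pushed exactly once and popped at most once (whether by pop or as part of a multipop). So the total number of individual pops over the whole sequence is at most the number of pushes, which is at most 1356. Total work <= 2 * 1356, hence O(1) amortized per operation.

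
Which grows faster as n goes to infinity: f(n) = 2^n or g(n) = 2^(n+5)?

f(n) = 2^n and g(n) = 2^(n+5) are Theta of each other: 2^(n+5) = 2^5 * 2^n = Theta(2^n).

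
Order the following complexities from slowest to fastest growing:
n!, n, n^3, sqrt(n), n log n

Ordered by growth rate: sqrt(n) < n < n log n < n^3 < n!.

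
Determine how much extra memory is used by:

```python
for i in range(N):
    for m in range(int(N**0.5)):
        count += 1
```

Space complexity: O(1).
Only a constant amount of auxiliary storage is used; nothing grows with n.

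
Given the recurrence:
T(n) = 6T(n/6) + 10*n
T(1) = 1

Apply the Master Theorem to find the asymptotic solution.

a=6, b=6, f(n)=10*n. log_6(6) = 1. Case 2: T(n) = O(n log n).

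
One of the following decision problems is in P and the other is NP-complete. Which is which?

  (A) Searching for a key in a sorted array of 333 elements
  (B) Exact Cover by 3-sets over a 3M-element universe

(A) is P: binary search runs in O(log n).
(B) is NP-complete: one of Karp's 21 NP-complete problems.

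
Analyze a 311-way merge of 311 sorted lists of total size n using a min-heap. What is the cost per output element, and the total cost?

Maintain a min-heap of size 311 holding the current head of each list. Each output step does one extract-min (O(log 311)) and one insert of that list's next element (O(log 311)). Each of the n elements passes through the heap exactly once, so the total cost is O(n log 311), i.e. O(log 311) per output element.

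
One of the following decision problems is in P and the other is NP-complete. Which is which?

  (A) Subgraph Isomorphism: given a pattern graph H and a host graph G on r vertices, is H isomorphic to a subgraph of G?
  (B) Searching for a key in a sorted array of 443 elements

(A) is NP-complete: generalizes Clique and Hamiltonian Path (pattern size is part of the input).
(B) is P: binary search runs in O(log n).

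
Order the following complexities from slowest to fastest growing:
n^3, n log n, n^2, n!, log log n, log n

Ordered by growth rate: log log n < log n < n log n < n^2 < n^3 < n!.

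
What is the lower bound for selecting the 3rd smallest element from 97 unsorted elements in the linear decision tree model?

Selecting the 3rd smallest of 97 elements requires Omega(n) comparisons. Every element must be compared at least once. The BFPRT algorithm achieves O(n), making this tight.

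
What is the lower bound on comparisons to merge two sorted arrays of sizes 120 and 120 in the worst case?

Adversary: with |120 - 120| <= 1 the inputs can be fully interleaved so that every adjacent pair in the merged output comes from different arrays. Then each of the 239 adjacent pairs must be directly compared, or the algorithm cannot determine their relative order. Standard merge meets this bound.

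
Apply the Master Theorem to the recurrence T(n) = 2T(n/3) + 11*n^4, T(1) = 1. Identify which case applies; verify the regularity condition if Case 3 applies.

a=2, b=3, f(n)=11*n^4.
log_3(2) = 0.6309 < 4.
f(n) = Omega(n^(0.6309+epsilon)) for some epsilon > 0, so Case 3 is the candidate.
Regularity: a*f(n/b) = 2*11*(n/3)^4 = (2/81)*11*n^4 <= c*f(n) with c = 2/81 < 1. Satisfied.
Case 3: T(n) = Theta(n^4).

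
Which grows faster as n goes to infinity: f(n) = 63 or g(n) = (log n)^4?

g(n) = (log n)^4 grows faster: any unbounded function dominates a constant.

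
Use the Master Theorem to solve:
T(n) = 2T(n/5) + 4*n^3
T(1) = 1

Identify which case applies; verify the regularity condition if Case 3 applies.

a=2, b=5, f(n)=4*n^3.
log_5(2) = 0.4307 < 3.
f(n) = Omega(n^(0.4307+epsilon)) for some epsilon > 0, so Case 3 is the candidate.
Regularity: a*f(n/b) = 2*4*(n/5)^3 = (2/125)*4*n^3 <= c*f(n) with c = 2/125 < 1. Satisfied.
Case 3: T(n) = Theta(n^3).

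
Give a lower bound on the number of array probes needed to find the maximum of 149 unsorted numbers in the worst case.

Adversary: any unprobed cell could hold a value larger than everything seen so far. If fewer than 149 cells are probed, the adversary places the max in an unprobed cell. So all 149 cells must be examined; together with 149-1 comparisons this is tight.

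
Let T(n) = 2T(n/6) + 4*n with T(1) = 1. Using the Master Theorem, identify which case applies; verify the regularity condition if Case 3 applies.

a=2, b=6, f(n)=4*n.
log_6(2) = 0.3869 < 1.
f(n) = Omega(n^(0.3869+epsilon)) for some epsilon > 0, so Case 3 is the candidate.
Regularity: a*f(n/b) = 2*4*(n/6)^1 = (2/6)*4*n^1 <= c*f(n) with c = 2/6 < 1. Satisfied.
Case 3: T(n) = Theta(n).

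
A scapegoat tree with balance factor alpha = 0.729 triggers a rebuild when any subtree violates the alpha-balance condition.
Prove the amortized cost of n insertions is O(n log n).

Define potential Phi = c * sum of |size(left(v)) - size(right(v))| over all nodes. An insertion at depth d costs O(d) = O(log n) and increases Phi by O(log n). When a rebuild of subtree of size s occurs, it costs O(s) but reduces Phi by Omega(s). With alpha = 0.729, between rebuilds Omega(s) insertions must occur. Amortized cost per insertion: O(log n).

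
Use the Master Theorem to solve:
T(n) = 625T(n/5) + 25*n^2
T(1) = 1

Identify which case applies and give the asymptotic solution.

a=625, b=5, f(n)=25*n^2.
log_5(625) = 4 > 2.
Since f(n) = O(n^2) is polynomially smaller than n^4, Case 1 applies.
T(n) = Theta(n^4).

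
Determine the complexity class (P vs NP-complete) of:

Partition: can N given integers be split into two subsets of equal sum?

This problem is NP-complete: Subset Sum reduces to it (one of Karp's 21 NP-complete problems).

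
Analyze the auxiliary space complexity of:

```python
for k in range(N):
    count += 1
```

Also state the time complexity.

Space complexity: O(1).
Only a constant amount of auxiliary storage is used; nothing grows with n.
Time complexity: O(n).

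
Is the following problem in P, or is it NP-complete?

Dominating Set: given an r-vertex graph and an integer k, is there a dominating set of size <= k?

This problem is NP-complete: reduces from Set Cover (with k part of the input).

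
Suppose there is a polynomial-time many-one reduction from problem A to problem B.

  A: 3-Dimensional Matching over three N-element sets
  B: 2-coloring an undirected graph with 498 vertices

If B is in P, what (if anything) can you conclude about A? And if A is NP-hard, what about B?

A poly-time reduction A <=_p B means any A-instance can be transformed to a B-instance in poly time.
If B is in P: compose the reduction with B's poly-time algorithm to solve A in poly time, so A is in P.
If A is NP-hard: every NP problem reduces to A, which reduces to B; composing reductions, every NP problem reduces to B, so B is NP-hard.
(Here in fact A is NP-complete and B is in P, so no such reduction is known -- its existence would imply P = NP; the analysis concerns only what the assumed reduction would or would not let you conclude.)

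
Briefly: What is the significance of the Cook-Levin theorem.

The Cook-Levin theorem proves that SAT is NP-complete. It was the first problem shown to be NP-complete, establishing the foundation for proving other problems NP-complete via reductions from SAT.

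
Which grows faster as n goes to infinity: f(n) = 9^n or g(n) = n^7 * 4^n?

f(n) = 9^n grows faster: 9^n / (n^7 4^n) = (9/4)^n / n^7 -> infinity since 9/4 > 1.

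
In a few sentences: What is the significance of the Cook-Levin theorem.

The Cook-Levin theorem proves that SAT is NP-complete. It was the first problem shown to be NP-complete, establishing the foundation for proving other problems NP-complete via reductions from SAT.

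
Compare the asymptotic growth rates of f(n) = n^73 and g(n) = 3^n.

g(n) = 3^n grows faster: any exponential with base > 1 dominates every polynomial.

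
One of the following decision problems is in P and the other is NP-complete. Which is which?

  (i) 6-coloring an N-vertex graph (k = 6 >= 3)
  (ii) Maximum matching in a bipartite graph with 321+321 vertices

(i) is NP-complete: graph k-coloring for k>=3 is NP-complete by reduction from 3-SAT.
(ii) is P: Hopcroft-Karp runs in O(E sqrt(V)).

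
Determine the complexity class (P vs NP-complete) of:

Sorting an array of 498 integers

This problem is in P: merge sort runs in O(n log n).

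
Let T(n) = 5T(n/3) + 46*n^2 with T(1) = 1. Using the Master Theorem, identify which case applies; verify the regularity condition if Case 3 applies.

a=5, b=3, f(n)=46*n^2.
log_3(5) = 1.465 < 2.
f(n) = Omega(n^(1.465+epsilon)) for some epsilon > 0, so Case 3 is the candidate.
Regularity: a*f(n/b) = 5*46*(n/3)^2 = (5/9)*46*n^2 <= c*f(n) with c = 5/9 < 1. Satisfied.
Case 3: T(n) = Theta(n^2).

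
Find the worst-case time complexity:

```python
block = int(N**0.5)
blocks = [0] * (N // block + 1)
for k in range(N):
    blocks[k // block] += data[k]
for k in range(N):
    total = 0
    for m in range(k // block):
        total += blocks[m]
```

Time complexity: O(n * sqrt(n)).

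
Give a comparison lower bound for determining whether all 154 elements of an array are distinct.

In the algebraic decision-tree model, the YES region for element distinctness on 154 elements has 154! connected components (one per ordering). Ben-Or's theorem then gives a lower bound of Omega(log(n!)) = Omega(n log n).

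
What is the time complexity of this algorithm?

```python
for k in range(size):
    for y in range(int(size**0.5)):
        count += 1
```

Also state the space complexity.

Time complexity: O(n * sqrt(n)).
Space complexity: O(1).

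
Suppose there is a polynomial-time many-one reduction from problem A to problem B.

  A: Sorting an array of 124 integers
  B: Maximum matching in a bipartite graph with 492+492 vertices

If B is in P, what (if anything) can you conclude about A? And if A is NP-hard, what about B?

A poly-time reduction A <=_p B means any A-instance can be transformed to a B-instance in poly time.
If B is in P: compose the reduction with B's poly-time algorithm to solve A in poly time, so A is in P.
If A is NP-hard: every NP problem reduces to A, which reduces to B; composing reductions, every NP problem reduces to B, so B is NP-hard.
(Here in fact A is P and B is P.)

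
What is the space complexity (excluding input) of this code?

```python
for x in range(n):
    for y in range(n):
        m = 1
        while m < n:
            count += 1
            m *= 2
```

Space complexity: O(1).
Only a constant amount of auxiliary storage is used; nothing grows with n.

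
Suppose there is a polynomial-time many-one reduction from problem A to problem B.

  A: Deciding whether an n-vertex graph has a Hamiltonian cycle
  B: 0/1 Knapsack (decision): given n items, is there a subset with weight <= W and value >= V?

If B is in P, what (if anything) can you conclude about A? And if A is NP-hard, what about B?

A poly-time reduction A <=_p B means any A-instance can be transformed to a B-instance in poly time.
If B is in P: compose the reduction with B's poly-time algorithm to solve A in poly time, so A is in P.
If A is NP-hard: every NP problem reduces to A, which reduces to B; composing reductions, every NP problem reduces to B, so B is NP-hard.
(Here in fact A is NP-complete and B is NP-complete.)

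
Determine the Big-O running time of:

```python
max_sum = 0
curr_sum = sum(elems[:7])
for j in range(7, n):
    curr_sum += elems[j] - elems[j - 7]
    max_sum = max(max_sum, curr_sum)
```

Time complexity: O(n).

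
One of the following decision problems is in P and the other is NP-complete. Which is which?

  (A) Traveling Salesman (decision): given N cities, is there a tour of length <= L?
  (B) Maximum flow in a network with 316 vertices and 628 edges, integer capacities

(A) is NP-complete: reduces from Hamiltonian Cycle.
(B) is P: Edmonds-Karp / push-relabel run in polynomial time.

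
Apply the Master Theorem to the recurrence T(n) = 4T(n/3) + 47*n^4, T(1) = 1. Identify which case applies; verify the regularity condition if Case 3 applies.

a=4, b=3, f(n)=47*n^4.
log_3(4) = 1.262 < 4.
f(n) = Omega(n^(1.262+epsilon)) for some epsilon > 0, so Case 3 is the candidate.
Regularity: a*f(n/b) = 4*47*(n/3)^4 = (4/81)*47*n^4 <= c*f(n) with c = 4/81 < 1. Satisfied.
Case 3: T(n) = Theta(n^4).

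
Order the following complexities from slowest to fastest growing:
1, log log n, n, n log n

Ordered by growth rate: 1 < log log n < n < n log n.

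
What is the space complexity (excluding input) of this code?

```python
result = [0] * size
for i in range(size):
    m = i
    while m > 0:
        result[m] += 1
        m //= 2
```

Space complexity: O(n).
Auxiliary storage grows linearly with the input size n in the worst case.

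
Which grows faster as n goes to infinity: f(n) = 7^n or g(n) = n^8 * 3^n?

f(n) = 7^n grows faster: 7^n / (n^8 3^n) = (7/3)^n / n^8 -> infinity since 7/3 > 1.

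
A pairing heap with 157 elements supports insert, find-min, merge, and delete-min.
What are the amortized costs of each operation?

Pairing heaps are self-adjusting heap-ordered trees. Insert and merge link two roots: O(1). Find-min reads the root: O(1). Delete-min removes the root, then pairs children in two passes; amortized cost is O(log 157) = O(log n).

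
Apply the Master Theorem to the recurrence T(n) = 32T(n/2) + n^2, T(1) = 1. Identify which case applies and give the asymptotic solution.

a=32, b=2, f(n)=n^2.
log_2(32) = 5 > 2.
Since f(n) = O(n^2) is polynomially smaller than n^5, Case 1 applies.
T(n) = Theta(n^5).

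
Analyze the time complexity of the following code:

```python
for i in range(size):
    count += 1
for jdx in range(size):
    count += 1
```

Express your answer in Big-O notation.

Time complexity: O(n).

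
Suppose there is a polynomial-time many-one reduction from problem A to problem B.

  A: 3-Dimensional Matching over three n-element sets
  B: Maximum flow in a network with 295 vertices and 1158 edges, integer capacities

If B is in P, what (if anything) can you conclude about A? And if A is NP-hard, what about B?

A poly-time reduction A <=_p B means any A-instance can be transformed to a B-instance in poly time.
If B is in P: compose the reduction with B's poly-time algorithm to solve A in poly time, so A is in P.
If A is NP-hard: every NP problem reduces to A, which reduces to B; composing reductions, every NP problem reduces to B, so B is NP-hard.
(Here in fact A is NP-complete and B is in P, so no such reduction is known -- its existence would imply P = NP; the analysis concerns only what the assumed reduction would or would not let you conclude.)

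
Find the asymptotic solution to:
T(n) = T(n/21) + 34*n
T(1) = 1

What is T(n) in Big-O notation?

Geometric series: 34*n*(1 + 1/21 + 1/21^2 + ...) = O(n). T(n) = O(n).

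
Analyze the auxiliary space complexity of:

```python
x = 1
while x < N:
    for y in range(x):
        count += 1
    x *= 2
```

Space complexity: O(1).
Only a constant amount of auxiliary storage is used; nothing grows with n.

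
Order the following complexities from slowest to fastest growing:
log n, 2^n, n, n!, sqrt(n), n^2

Ordered by growth rate: log n < sqrt(n) < n < n^2 < 2^n < n!.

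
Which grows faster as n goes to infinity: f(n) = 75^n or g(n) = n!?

g(n) = n! grows faster: n!/75^n -> infinity by Stirling.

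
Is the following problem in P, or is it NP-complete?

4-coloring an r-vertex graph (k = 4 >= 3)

This problem is NP-complete: graph k-coloring for k>=3 is NP-complete by reduction from 3-SAT.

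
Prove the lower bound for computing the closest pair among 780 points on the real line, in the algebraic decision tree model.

Reduction from element distinctness: given 780 reals, the closest-pair distance is 0 iff two are equal. Element distinctness has an Omega(n log n) lower bound in the algebraic decision tree model (Ben-Or). Therefore closest pair on a line also requires Omega(n log n). Sorting then a linear scan achieves this.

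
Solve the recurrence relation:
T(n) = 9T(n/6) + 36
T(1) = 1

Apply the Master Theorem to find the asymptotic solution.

a=9, b=6, f(n)=36. log_6(9) = 1.226. Case 1 of Master Theorem: T(n) = O(n^1.226).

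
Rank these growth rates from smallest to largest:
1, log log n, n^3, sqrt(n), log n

Ordered by growth rate: 1 < log log n < log n < sqrt(n) < n^3.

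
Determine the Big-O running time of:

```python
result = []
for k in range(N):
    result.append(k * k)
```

Time complexity: O(n).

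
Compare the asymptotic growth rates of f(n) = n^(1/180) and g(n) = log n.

f(n) = n^(1/180) grows faster: any positive power of n dominates log n.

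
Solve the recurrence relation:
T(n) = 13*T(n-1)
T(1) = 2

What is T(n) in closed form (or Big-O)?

Each step multiplies by 13. T(n) = T(1)*13^(n-1) = 2*13^(n-1).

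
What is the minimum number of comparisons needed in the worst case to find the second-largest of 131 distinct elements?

Lower bound: finding the max needs 131-1 comparisons. By the adversary weight-doubling argument, the max must personally win >= ceil(log_2(131)) = 8 comparisons; the 2nd-largest is among those 8 losers, needing 8-1 more comparisons. Total >= 131-1 + 8-1 = 137. A balanced knockout tournament achieves this.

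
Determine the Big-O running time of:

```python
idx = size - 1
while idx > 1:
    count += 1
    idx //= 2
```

Time complexity: O(log n).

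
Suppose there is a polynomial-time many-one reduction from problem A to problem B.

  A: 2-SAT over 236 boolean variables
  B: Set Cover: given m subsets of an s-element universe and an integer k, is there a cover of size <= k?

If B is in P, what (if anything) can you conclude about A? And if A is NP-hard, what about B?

A poly-time reduction A <=_p B means any A-instance can be transformed to a B-instance in poly time.
If B is in P: compose the reduction with B's poly-time algorithm to solve A in poly time, so A is in P.
If A is NP-hard: every NP problem reduces to A, which reduces to B; composing reductions, every NP problem reduces to B, so B is NP-hard.
(Here in fact A is P and B is NP-complete.)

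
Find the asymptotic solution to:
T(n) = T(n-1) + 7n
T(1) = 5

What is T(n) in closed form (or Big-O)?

Unrolling: T(n) = 5 + 7*(2 + 3 + ... + n) = 5 + 7*(n(n+1)/2 - 1) = O(n^2).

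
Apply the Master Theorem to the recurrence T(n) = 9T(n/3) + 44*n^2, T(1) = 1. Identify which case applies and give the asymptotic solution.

a=9, b=3, f(n)=44*n^2.
log_3(9) = 2, so n^(log_b(a)) = n^2.
f(n) = Theta(n^2), so Case 2 applies.
T(n) = Theta(n^2 log n).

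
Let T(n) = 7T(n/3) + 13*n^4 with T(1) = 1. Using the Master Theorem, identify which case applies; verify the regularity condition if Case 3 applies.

a=7, b=3, f(n)=13*n^4.
log_3(7) = 1.771 < 4.
f(n) = Omega(n^(1.771+epsilon)) for some epsilon > 0, so Case 3 is the candidate.
Regularity: a*f(n/b) = 7*13*(n/3)^4 = (7/81)*13*n^4 <= c*f(n) with c = 7/81 < 1. Satisfied.
Case 3: T(n) = Theta(n^4).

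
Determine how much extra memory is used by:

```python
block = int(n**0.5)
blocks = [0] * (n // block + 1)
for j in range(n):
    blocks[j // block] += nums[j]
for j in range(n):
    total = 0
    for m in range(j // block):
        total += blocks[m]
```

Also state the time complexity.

Space complexity: O(sqrt(n)).
Storage scales with sqrt(n).
Time complexity: O(n * sqrt(n)).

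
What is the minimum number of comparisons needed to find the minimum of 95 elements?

Finding the minimum requires 94 comparisons, identical reasoning to finding the maximum. Each comparison eliminates one candidate.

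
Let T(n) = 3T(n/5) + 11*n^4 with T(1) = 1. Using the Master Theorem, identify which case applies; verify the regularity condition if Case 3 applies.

a=3, b=5, f(n)=11*n^4.
log_5(3) = 0.6826 < 4.
f(n) = Omega(n^(0.6826+epsilon)) for some epsilon > 0, so Case 3 is the candidate.
Regularity: a*f(n/b) = 3*11*(n/5)^4 = (3/625)*11*n^4 <= c*f(n) with c = 3/625 < 1. Satisfied.
Case 3: T(n) = Theta(n^4).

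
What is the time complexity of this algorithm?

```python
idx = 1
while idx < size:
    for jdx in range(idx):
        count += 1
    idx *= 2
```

Time complexity: O(n).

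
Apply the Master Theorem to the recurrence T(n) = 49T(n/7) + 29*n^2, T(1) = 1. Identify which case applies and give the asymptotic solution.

a=49, b=7, f(n)=29*n^2.
log_7(49) = 2, so n^(log_b(a)) = n^2.
f(n) = Theta(n^2), so Case 2 applies.
T(n) = Theta(n^2 log n).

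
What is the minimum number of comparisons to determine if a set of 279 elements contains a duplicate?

Determining if 279 elements are all distinct requires Omega(n log n) comparisons in the comparison model. This follows from the element distinctness lower bound.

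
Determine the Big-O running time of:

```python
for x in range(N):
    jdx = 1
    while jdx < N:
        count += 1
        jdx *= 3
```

Time complexity: O(n log n).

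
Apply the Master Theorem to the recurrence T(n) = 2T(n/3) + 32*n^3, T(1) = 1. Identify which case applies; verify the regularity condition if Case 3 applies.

a=2, b=3, f(n)=32*n^3.
log_3(2) = 0.6309 < 3.
f(n) = Omega(n^(0.6309+epsilon)) for some epsilon > 0, so Case 3 is the candidate.
Regularity: a*f(n/b) = 2*32*(n/3)^3 = (2/27)*32*n^3 <= c*f(n) with c = 2/27 < 1. Satisfied.
Case 3: T(n) = Theta(n^3).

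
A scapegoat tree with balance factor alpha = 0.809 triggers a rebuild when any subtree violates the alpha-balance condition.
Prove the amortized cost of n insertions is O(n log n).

Define potential Phi = c * sum of |size(left(v)) - size(right(v))| over all nodes. An insertion at depth d costs O(d) = O(log n) and increases Phi by O(log n). When a rebuild of subtree of size s occurs, it costs O(s) but reduces Phi by Omega(s). With alpha = 0.809, between rebuilds Omega(s) insertions must occur. Amortized cost per insertion: O(log n).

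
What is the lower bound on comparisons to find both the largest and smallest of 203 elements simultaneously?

Pair elements first (floor(203/2) comparisons), then find max among winners and min among losers. Total: ceil(3*203/2) - 2 = 303 comparisons.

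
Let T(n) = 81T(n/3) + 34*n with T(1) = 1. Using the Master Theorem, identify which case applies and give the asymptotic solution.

a=81, b=3, f(n)=34*n.
log_3(81) = 4 > 1.
Since f(n) = O(n^1) is polynomially smaller than n^4, Case 1 applies.
T(n) = Theta(n^4).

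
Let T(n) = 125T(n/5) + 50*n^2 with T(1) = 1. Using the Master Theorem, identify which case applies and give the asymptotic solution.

a=125, b=5, f(n)=50*n^2.
log_5(125) = 3 > 2.
Since f(n) = O(n^2) is polynomially smaller than n^3, Case 1 applies.
T(n) = Theta(n^3).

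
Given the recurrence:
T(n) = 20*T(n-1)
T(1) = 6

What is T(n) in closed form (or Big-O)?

Each step multiplies by 20. T(n) = T(1)*20^(n-1) = 6*20^(n-1).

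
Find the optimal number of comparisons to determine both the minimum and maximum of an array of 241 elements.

Naive approach: 480 comparisons (240 for max + 240 for min).
Optimal: Compare elements in pairs first (floor(n/2) = 120 comparisons), then find max among winners and min among losers (120 comparisons each).
Total: ceil(3n/2) - 2 = 360 comparisons. An adversary argument shows this is also a lower bound.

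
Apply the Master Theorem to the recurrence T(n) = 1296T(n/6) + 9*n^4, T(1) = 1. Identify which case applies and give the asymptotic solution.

a=1296, b=6, f(n)=9*n^4.
log_6(1296) = 4, so n^(log_b(a)) = n^4.
f(n) = Theta(n^4), so Case 2 applies.
T(n) = Theta(n^4 log n).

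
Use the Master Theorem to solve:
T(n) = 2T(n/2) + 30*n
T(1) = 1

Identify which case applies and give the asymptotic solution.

a=2, b=2, f(n)=30*n.
log_2(2) = 1, so n^(log_b(a)) = n.
f(n) = Theta(n), so Case 2 applies.
T(n) = Theta(n log n).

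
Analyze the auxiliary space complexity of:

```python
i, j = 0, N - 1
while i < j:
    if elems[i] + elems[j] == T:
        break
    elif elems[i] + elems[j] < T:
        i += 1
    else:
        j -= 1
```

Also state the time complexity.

Space complexity: O(1).
Only a constant amount of auxiliary storage is used; nothing grows with n.
Time complexity: O(n).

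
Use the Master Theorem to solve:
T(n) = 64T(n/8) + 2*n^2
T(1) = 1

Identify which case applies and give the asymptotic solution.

a=64, b=8, f(n)=2*n^2.
log_8(64) = 2, so n^(log_b(a)) = n^2.
f(n) = Theta(n^2), so Case 2 applies.
T(n) = Theta(n^2 log n).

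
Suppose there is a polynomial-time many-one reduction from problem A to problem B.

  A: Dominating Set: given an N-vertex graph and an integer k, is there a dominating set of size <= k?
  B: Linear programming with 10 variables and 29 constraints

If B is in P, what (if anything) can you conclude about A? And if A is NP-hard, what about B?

A poly-time reduction A <=_p B means any A-instance can be transformed to a B-instance in poly time.
If B is in P: compose the reduction with B's poly-time algorithm to solve A in poly time, so A is in P.
If A is NP-hard: every NP problem reduces to A, which reduces to B; composing reductions, every NP problem reduces to B, so B is NP-hard.
(Here in fact A is NP-complete and B is in P, so no such reduction is known -- its existence would imply P = NP; the analysis concerns only what the assumed reduction would or would not let you conclude.)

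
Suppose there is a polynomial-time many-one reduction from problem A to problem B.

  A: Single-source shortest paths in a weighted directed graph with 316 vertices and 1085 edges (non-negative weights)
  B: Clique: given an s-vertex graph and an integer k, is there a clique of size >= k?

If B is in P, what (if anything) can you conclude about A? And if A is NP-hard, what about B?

A poly-time reduction A <=_p B means any A-instance can be transformed to a B-instance in poly time.
If B is in P: compose the reduction with B's poly-time algorithm to solve A in poly time, so A is in P.
If A is NP-hard: every NP problem reduces to A, which reduces to B; composing reductions, every NP problem reduces to B, so B is NP-hard.
(Here in fact A is P and B is NP-complete.)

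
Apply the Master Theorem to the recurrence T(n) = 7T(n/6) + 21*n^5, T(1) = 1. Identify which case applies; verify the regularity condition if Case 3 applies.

a=7, b=6, f(n)=21*n^5.
log_6(7) = 1.086 < 5.
f(n) = Omega(n^(1.086+epsilon)) for some epsilon > 0, so Case 3 is the candidate.
Regularity: a*f(n/b) = 7*21*(n/6)^5 = (7/7776)*21*n^5 <= c*f(n) with c = 7/7776 < 1. Satisfied.
Case 3: T(n) = Theta(n^5).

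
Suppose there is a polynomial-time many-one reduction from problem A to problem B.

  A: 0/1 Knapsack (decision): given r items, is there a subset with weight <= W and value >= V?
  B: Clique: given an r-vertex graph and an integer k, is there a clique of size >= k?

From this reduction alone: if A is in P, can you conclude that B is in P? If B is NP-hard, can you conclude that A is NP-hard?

A poly-time reduction A <=_p B transfers tractability DOWN (B easy => A easy) and hardness UP (A hard => B hard), not the reverse.
From A in P, the reduction alone does NOT give B in P: any problem in P trivially reduces to SAT, yet SAT is not known to be in P.
From B NP-hard, the reduction alone does NOT give A NP-hard: again, easy problems reduce to hard ones.
(Here in fact A is NP-complete and B is NP-complete.)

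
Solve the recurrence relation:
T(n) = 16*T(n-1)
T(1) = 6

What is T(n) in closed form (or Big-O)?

Each step multiplies by 16. T(n) = T(1)*16^(n-1) = 6*16^(n-1).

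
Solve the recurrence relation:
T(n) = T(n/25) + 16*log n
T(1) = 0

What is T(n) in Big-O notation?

Each of the log_25(n) levels adds O(log n). T(n) = O(log^2 n).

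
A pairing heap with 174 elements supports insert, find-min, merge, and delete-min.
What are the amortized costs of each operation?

Pairing heaps are self-adjusting heap-ordered trees. Insert and merge link two roots: O(1). Find-min reads the root: O(1). Delete-min removes the root, then pairs children in two passes; amortized cost is O(log 174) = O(log n).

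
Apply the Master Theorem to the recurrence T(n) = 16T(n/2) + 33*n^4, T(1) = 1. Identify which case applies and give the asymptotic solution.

a=16, b=2, f(n)=33*n^4.
log_2(16) = 4, so n^(log_b(a)) = n^4.
f(n) = Theta(n^4), so Case 2 applies.
T(n) = Theta(n^4 log n).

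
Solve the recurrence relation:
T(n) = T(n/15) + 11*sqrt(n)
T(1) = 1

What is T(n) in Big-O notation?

Each level contributes sqrt(n/15^k). Geometric series with ratio 1/sqrt(15) < 1 sums to O(sqrt(n)).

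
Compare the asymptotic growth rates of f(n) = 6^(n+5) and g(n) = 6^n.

f(n) = 6^(n+5) and g(n) = 6^n are Theta of each other: 6^(n+5) = 6^5 * 6^n = Theta(6^n).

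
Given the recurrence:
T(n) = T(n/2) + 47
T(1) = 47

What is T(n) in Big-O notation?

Each step divides n by 2 and adds 47. After log_2(n) steps, T(n) = O(log n).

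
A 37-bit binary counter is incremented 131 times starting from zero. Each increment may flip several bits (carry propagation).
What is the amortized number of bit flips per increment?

Bit i flips on every 2^i-th increment, so over 131 increments bit i flips floor(131/2^i) times. Summing over i: total flips < 2 * 131. Amortized: < 2 = O(1) per increment.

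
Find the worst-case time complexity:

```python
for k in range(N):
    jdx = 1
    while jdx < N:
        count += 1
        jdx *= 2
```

Time complexity: O(n log n).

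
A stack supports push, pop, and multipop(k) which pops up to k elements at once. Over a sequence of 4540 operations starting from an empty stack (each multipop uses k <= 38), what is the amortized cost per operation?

Each element is pushed exactly once and popped at most once (whether by pop or as part of a multipop). So the total number of individual pops over the whole sequence is at most the number of pushes, which is at most 4540. Total work <= 2 * 4540, hence O(1) amortized per operation.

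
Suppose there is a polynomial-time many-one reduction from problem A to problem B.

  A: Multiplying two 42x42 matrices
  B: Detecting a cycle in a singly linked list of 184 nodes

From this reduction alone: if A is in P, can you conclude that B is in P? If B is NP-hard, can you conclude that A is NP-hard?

A poly-time reduction A <=_p B transfers tractability DOWN (B easy => A easy) and hardness UP (A hard => B hard), not the reverse.
From A in P, the reduction alone does NOT give B in P: any problem in P trivially reduces to SAT, yet SAT is not known to be in P.
From B NP-hard, the reduction alone does NOT give A NP-hard: again, easy problems reduce to hard ones.
(Here in fact A is P and B is P.)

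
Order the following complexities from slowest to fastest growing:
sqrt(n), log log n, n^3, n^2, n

Ordered by growth rate: log log n < sqrt(n) < n < n^2 < n^3.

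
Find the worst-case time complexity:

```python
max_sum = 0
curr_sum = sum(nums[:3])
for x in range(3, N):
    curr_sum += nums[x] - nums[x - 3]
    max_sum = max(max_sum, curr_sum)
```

Time complexity: O(n).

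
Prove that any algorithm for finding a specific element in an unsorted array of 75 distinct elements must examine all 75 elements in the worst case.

Adversary argument: if the algorithm examines fewer than 75 elements, the adversary places the target in an unexamined position. The algorithm cannot distinguish 'not present' from 'in unexamined position'.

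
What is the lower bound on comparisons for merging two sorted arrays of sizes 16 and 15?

Adversary argument: with sizes 16 and 15 (differing by at most 1), interleave the two arrays so that every consecutive pair in the output comes from different inputs. Then each of the 30 adjacent output pairs must be directly compared, or the algorithm cannot determine their relative order. So 30 comparisons are necessary; standard merge achieves this.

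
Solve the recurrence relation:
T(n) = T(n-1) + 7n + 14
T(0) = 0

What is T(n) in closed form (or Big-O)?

Dominant term in sum is 7*sum(i, i=1..n) = 7*n*(n+1)/2 = O(n^2).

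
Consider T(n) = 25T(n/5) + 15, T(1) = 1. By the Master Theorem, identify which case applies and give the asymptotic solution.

a=25, b=5, f(n)=15.
log_5(25) = 2 > 0.
Since f(n) = O(n^0) is polynomially smaller than n^2, Case 1 applies.
T(n) = Theta(n^2).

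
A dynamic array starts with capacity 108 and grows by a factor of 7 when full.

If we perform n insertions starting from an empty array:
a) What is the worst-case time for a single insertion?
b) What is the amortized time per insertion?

(a) Worst-case single insertion: O(n) -- when the array is full at capacity c, the resize copies all c elements, and c can be Theta(n).
(b) Resizes happen at sizes 108, 756, 5292, ... Total copy cost for n insertions: 108 + 756 + ... = O(n) (geometric series with ratio 1/7). Amortized cost per insertion: O(n)/n = O(1).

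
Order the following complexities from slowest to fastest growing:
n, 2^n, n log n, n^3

Ordered by growth rate: n < n log n < n^3 < 2^n.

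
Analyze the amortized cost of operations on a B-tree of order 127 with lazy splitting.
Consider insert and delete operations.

In a B-tree of order 127, a node splits when it has 127 keys. With lazy splitting, we use potential Phi = number of full nodes + number of near-empty nodes. Each split costs O(1) but reduces potential. Between splits, at least 63 insertions must occur in that node. Amortized structural cost is O(1) per operation, plus O(log_127 n) traversal.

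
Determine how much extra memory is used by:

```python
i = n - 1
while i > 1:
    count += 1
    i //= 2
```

Space complexity: O(1).
Only a constant amount of auxiliary storage is used; nothing grows with n.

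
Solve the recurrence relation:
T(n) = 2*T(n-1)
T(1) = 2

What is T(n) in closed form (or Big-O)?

Each step multiplies by 2. T(n) = T(1)*2^(n-1) = 2*2^(n-1).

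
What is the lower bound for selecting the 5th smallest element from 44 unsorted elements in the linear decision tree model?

Selecting the 5th smallest of 44 elements requires Omega(n) comparisons. Every element must be compared at least once. The BFPRT algorithm achieves O(n), making this tight.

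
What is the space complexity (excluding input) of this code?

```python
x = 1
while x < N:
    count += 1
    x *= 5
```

Space complexity: O(1).
Only a constant amount of auxiliary storage is used; nothing grows with n.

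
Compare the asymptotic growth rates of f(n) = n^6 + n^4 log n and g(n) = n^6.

f(n) = n^6 + n^4 log n and g(n) = n^6 are Theta of each other: the lower-order n^4 log n term is o(n^6); both are Theta(n^6).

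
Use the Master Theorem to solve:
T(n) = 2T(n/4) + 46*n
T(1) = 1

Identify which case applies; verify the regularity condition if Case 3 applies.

a=2, b=4, f(n)=46*n.
log_4(2) = 0.5 < 1.
f(n) = Omega(n^(0.5+epsilon)) for some epsilon > 0, so Case 3 is the candidate.
Regularity: a*f(n/b) = 2*46*(n/4)^1 = (2/4)*46*n^1 <= c*f(n) with c = 2/4 < 1. Satisfied.
Case 3: T(n) = Theta(n).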